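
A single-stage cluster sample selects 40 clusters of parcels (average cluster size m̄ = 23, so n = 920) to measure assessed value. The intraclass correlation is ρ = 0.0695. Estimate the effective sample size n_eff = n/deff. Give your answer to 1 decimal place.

363.8

deff = 1 + (23 − 1)·0.0695 = 1 + 1.529 = 2.529.
n_eff = 920 / 2.529 = 363.8.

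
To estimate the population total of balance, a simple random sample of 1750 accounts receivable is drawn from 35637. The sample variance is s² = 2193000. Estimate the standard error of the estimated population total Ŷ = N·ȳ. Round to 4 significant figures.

1.230 × 10^6

Var(Ŷ) = N²·Var(ȳ) = N²·(1 − n/N)·s²/n.
f = 1750/35637 = 0.04910627; Var(ȳ) = 0.95089373·2193000/1750 = 1191.6057.
Var(Ŷ) = 35637² · 1191.6057 = 1.5133342 × 10^12.
SE(Ŷ) = √(1.5133342 × 10^12) = 1.230 × 10^6.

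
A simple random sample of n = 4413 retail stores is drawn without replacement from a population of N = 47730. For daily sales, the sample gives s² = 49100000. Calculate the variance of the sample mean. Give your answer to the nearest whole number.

Under SRS without replacement, Var(ȳ) = (1 − f)·s²/n with f = n/N = 4413/47730 = 0.09245757.
Var(ȳ) = (1 − 0.09245757)·49100000/4413 = 0.90754243·11126.218 = 10097.515.

10098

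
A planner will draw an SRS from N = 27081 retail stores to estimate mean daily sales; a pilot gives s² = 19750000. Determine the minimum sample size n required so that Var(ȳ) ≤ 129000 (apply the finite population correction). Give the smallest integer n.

153

Without fpc, n₀ = s²/D = 19750000/129000 = 153.1008.
With fpc, (1 − n/N)·s²/n ≤ D requires n ≥ n₀/(1 + n₀/N) = 153.1008/(1 + 153.1008/27081) = 152.2401.
Rounding up, n = 153.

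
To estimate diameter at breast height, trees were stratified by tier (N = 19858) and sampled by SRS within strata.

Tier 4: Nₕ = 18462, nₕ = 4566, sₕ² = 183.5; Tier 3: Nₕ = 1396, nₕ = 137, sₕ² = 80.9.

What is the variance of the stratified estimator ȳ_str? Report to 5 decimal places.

0.02878

Var(ȳ_str) = Σₕ Wₕ²(1 − fₕ)sₕ²/nₕ with Wₕ = Nₕ/N, N = 19858.
Tier 4: Wₕ = 0.92970088; term = 0.92970088²·(1 − 0.24731882)·183.5/4566 = 0.026145545.
Tier 3: Wₕ = 0.07029912; term = 0.07029912²·(1 − 0.09813754)·80.9/137 = 0.0026318922.
Sum = 0.028777437.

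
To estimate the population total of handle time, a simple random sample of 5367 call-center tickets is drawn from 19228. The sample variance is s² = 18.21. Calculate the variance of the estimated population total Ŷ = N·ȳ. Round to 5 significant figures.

904290

Var(Ŷ) = N²·Var(ȳ) = N²·(1 − n/N)·s²/n.
f = 5367/19228 = 0.27912419; Var(ȳ) = 0.72087581·18.21/5367 = 0.0024459006.
Var(Ŷ) = 19228² · 0.0024459006 = 904288.55.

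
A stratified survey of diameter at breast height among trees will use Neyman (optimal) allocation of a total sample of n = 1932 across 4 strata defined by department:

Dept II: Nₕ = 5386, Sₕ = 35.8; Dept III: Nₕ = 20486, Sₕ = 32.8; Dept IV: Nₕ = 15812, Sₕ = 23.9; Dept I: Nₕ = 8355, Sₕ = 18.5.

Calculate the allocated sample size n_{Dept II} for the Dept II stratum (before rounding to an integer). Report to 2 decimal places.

Neyman allocation: nₕ = n·NₕSₕ / Σⱼ NⱼSⱼ.
Σ NⱼSⱼ = 5386·35.8 + 20486·32.8 + 15812·23.9 + 8355·18.5 = 1.3972339 × 10^6.
n_{Dept II} = 1932·5386·35.8 / (1.3972339 × 10^6) = 266.62.

266.62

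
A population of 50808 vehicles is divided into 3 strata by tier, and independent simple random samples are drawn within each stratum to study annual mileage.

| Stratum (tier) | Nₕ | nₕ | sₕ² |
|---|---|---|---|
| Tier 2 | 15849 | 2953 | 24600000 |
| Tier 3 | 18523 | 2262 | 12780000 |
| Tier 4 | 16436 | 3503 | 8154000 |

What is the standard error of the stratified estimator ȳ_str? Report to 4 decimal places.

Var(ȳ_str) = Σₕ Wₕ²(1 − fₕ)sₕ²/nₕ with Wₕ = Nₕ/N, N = 50808.
Tier 2: Wₕ = 0.31193906; term = 0.31193906²·(1 − 0.18632090)·24600000/2953 = 659.57525.
Tier 3: Wₕ = 0.36456857; term = 0.36456857²·(1 − 0.12211845)·12780000/2262 = 659.22342.
Tier 4: Wₕ = 0.32349236; term = 0.32349236²·(1 − 0.21312972)·8154000/3503 = 191.67337.
Sum = 1510.472.
SE = √(1510.472) = 38.8648.

38.8648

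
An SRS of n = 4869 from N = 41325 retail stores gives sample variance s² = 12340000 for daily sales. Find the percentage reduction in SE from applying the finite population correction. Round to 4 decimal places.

6.0757

f = n/N = 4869/41325 = 0.11782214.
SE_no-fpc = √(s²/n) = 50.342838; SE_fpc = √((1−f)s²/n) = 47.28417.
Ratio = √(1−f) = 0.93924324. Reduction = 100·(1 − 0.93924324) = 6.0757%.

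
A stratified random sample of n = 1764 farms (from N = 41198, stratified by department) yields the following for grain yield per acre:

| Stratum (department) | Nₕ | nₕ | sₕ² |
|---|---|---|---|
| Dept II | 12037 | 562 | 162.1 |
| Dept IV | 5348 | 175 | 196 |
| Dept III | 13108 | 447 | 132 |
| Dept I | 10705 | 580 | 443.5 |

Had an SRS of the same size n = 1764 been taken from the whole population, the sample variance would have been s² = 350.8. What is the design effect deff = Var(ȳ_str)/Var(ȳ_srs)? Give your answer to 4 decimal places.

Var(ȳ_str) = Σ Wₕ²(1−fₕ)sₕ²/nₕ with Wₕ = Nₕ/41198:
  Dept II: (12037/41198)²·(1−562/12037)·162.1/562 = 0.023472826
  Dept IV: (5348/41198)²·(1−175/5348)·196/175 = 0.018255748
  Dept III: (13108/41198)²·(1−447/13108)·132/447 = 0.028874773
  Dept I: (10705/41198)²·(1−580/10705)·443.5/580 = 0.048830938
  → Var(ȳ_str) = 0.11943429.
Var(ȳ_srs) = (1 − 1764/41198)·350.8/1764 = 0.19035124.
deff = 0.11943429 / 0.19035124 = 0.6274.

0.6274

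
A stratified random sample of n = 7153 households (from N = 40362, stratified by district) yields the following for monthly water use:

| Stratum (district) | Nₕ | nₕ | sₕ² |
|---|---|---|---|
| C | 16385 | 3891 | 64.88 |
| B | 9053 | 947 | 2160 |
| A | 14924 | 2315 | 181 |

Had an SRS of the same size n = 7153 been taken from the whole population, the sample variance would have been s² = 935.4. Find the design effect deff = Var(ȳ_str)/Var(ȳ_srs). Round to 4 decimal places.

Var(ȳ_str) = Σ Wₕ²(1−fₕ)sₕ²/nₕ with Wₕ = Nₕ/40362:
  C: (16385/40362)²·(1−3891/16385)·64.88/3891 = 0.0020953289
  B: (9053/40362)²·(1−947/9053)·2160/947 = 0.10274425
  A: (14924/40362)²·(1−2315/14924)·181/2315 = 0.0090312551
  → Var(ȳ_str) = 0.11387083.
Var(ȳ_srs) = (1 − 7153/40362)·935.4/7153 = 0.10759504.
deff = 0.11387083 / 0.10759504 = 1.0583.

1.0583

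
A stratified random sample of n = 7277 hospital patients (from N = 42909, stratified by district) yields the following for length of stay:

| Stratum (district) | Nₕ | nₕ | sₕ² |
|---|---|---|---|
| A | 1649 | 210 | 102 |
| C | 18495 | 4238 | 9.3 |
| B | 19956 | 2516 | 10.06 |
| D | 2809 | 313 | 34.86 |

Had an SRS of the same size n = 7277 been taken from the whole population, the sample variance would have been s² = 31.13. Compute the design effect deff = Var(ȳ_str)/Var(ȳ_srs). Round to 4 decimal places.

0.5968

Var(ȳ_str) = Σ Wₕ²(1−fₕ)sₕ²/nₕ with Wₕ = Nₕ/42909:
  A: (1649/42909)²·(1−210/1649)·102/210 = 6.2598733 × 10^-4
  C: (18495/42909)²·(1−4238/18495)·9.3/4238 = 3.1427345 × 10^-4
  B: (19956/42909)²·(1−2516/19956)·10.06/2516 = 7.5580634 × 10^-4
  D: (2809/42909)²·(1−313/2809)·34.86/313 = 4.2411397 × 10^-4
  → Var(ȳ_str) = 0.0021201811.
Var(ȳ_srs) = (1 − 7277/42909)·31.13/7277 = 0.0035523729.
deff = 0.0021201811 / 0.0035523729 = 0.5968.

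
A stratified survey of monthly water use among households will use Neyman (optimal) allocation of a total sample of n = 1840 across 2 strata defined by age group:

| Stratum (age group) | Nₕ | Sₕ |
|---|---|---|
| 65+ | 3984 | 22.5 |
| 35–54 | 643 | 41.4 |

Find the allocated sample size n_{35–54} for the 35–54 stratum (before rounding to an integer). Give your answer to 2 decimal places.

421.31

Neyman allocation: nₕ = n·NₕSₕ / Σⱼ NⱼSⱼ.
Σ NⱼSⱼ = 3984·22.5 + 643·41.4 = 116260.2.
n_{35–54} = 1840·643·41.4 / 116260.2 = 421.31.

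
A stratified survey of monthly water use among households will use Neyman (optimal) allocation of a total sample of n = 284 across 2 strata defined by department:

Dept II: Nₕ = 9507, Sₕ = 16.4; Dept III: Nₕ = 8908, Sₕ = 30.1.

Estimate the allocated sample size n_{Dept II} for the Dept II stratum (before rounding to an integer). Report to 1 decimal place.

Neyman allocation: nₕ = n·NₕSₕ / Σⱼ NⱼSⱼ.
Σ NⱼSⱼ = 9507·16.4 + 8908·30.1 = 424045.6.
n_{Dept II} = 284·9507·16.4 / 424045.6 = 104.4.

104.4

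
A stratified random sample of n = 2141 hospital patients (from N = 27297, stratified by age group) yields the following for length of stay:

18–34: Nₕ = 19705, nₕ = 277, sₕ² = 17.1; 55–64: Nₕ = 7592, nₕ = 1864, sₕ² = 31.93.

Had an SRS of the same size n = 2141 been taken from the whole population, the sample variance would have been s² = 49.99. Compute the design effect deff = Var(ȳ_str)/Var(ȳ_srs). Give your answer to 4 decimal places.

Var(ȳ_str) = Σ Wₕ²(1−fₕ)sₕ²/nₕ with Wₕ = Nₕ/27297:
  18–34: (19705/27297)²·(1−277/19705)·17.1/277 = 0.031716922
  55–64: (7592/27297)²·(1−1864/7592)·31.93/1864 = 9.9972921 × 10^-4
  → Var(ȳ_str) = 0.032716651.
Var(ȳ_srs) = (1 − 2141/27297)·49.99/2141 = 0.021517566.
deff = 0.032716651 / 0.021517566 = 1.5205.

1.5205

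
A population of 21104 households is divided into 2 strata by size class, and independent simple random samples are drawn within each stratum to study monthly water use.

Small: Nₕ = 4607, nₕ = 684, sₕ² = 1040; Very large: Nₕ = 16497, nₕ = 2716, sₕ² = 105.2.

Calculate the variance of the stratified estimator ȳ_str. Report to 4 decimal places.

Var(ȳ_str) = Σₕ Wₕ²(1 − fₕ)sₕ²/nₕ with Wₕ = Nₕ/N, N = 21104.
Small: Wₕ = 0.21829985; term = 0.21829985²·(1 − 0.14846972)·1040/684 = 0.061699863.
Very large: Wₕ = 0.78170015; term = 0.78170015²·(1 − 0.16463599)·105.2/2716 = 0.019771614.
Sum = 0.081471477.

0.0815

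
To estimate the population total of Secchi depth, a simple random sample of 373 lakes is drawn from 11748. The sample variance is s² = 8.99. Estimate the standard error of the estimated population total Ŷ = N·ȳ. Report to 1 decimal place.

1794.7

Var(Ŷ) = N²·Var(ȳ) = N²·(1 − n/N)·s²/n.
f = 373/11748 = 0.03175009; Var(ȳ) = 0.96824991·8.99/373 = 0.02333664.
Var(Ŷ) = 11748² · 0.02333664 = 3.2208181 × 10^6.
SE(Ŷ) = √(3.2208181 × 10^6) = 1794.7.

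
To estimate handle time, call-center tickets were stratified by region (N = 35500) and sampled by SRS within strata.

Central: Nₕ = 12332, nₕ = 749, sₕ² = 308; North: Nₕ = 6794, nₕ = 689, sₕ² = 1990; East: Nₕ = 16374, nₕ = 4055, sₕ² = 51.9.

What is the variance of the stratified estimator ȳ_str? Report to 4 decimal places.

Var(ȳ_str) = Σₕ Wₕ²(1 − fₕ)sₕ²/nₕ with Wₕ = Nₕ/N, N = 35500.
Central: Wₕ = 0.34738028; term = 0.34738028²·(1 − 0.06073630)·308/749 = 0.046608676.
North: Wₕ = 0.19138028; term = 0.19138028²·(1 − 0.10141301)·1990/689 = 0.095057931.
East: Wₕ = 0.46123944; term = 0.46123944²·(1 − 0.24764871)·51.9/4055 = 0.0020485663.
Sum = 0.14371517.

0.1437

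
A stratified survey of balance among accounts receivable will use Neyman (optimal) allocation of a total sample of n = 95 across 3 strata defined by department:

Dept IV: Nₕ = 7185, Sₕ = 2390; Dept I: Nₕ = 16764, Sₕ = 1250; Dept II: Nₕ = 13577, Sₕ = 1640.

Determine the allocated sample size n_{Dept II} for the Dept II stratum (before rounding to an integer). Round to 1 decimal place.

35.0

Neyman allocation: nₕ = n·NₕSₕ / Σⱼ NⱼSⱼ.
Σ NⱼSⱼ = 7185·2390 + 16764·1250 + 13577·1640 = 6.039343 × 10^7.
n_{Dept II} = 95·13577·1640 / (6.039343 × 10^7) = 35.0.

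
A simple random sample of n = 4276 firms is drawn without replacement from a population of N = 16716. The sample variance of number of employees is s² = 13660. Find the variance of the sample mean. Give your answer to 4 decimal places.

2.3774

Under SRS without replacement, Var(ȳ) = (1 − f)·s²/n with f = n/N = 4276/16716 = 0.25580282.
Var(ȳ) = (1 − 0.25580282)·13660/4276 = 0.74419718·3.1945744 = 2.3773932.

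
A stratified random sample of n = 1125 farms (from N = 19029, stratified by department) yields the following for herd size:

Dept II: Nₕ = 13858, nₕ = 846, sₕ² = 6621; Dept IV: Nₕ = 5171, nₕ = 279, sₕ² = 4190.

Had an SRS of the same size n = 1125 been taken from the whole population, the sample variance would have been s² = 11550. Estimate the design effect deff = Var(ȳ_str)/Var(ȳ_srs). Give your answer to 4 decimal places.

0.5121

Var(ȳ_str) = Σ Wₕ²(1−fₕ)sₕ²/nₕ with Wₕ = Nₕ/19029:
  Dept II: (13858/19029)²·(1−846/13858)·6621/846 = 3.8973185
  Dept IV: (5171/19029)²·(1−279/5171)·4190/279 = 1.0491531
  → Var(ȳ_str) = 4.9464716.
Var(ȳ_srs) = (1 − 1125/19029)·11550/1125 = 9.6596984.
deff = 4.9464716 / 9.6596984 = 0.5121.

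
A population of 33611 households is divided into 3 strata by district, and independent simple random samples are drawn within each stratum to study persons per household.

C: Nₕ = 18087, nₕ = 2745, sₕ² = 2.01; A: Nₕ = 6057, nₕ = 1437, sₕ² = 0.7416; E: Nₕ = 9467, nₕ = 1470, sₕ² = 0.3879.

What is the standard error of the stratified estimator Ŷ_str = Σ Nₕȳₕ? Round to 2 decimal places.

Var(Ŷ_str) = Σₕ Nₕ²(1 − fₕ)sₕ²/nₕ.
C: 18087²·(1 − 2745/18087)·2.01/2745 = 203189.95.
A: 6057²·(1 − 1437/6057)·0.7416/1437 = 14441.507.
E: 9467²·(1 − 1470/9467)·0.3879/1470 = 19977.536.
Sum = 237608.99.
SE = √(237608.99) = 487.45.

487.45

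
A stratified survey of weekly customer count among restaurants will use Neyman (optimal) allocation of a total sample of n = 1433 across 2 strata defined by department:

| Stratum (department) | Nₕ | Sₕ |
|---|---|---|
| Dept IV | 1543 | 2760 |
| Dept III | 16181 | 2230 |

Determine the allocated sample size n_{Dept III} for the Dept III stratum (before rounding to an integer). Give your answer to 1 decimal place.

1281.7

Neyman allocation: nₕ = n·NₕSₕ / Σⱼ NⱼSⱼ.
Σ NⱼSⱼ = 1543·2760 + 16181·2230 = 4.034231 × 10^7.
n_{Dept III} = 1433·16181·2230 / (4.034231 × 10^7) = 1281.7.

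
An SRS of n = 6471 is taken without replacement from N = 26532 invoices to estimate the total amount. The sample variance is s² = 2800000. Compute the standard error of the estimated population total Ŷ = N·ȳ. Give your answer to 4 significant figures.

479900

Var(Ŷ) = N²·Var(ȳ) = N²·(1 − n/N)·s²/n.
f = 6471/26532 = 0.24389417; Var(ȳ) = 0.75610583·2800000/6471 = 327.1668.
Var(Ŷ) = 26532² · 327.1668 = 2.303081 × 10^11.
SE(Ŷ) = √(2.303081 × 10^11) = 479900.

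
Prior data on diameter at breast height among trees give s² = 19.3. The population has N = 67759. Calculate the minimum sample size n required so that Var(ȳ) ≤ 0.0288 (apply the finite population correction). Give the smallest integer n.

664

Without fpc, n₀ = s²/D = 19.3/0.0288 = 670.1389.
With fpc, (1 − n/N)·s²/n ≤ D requires n ≥ n₀/(1 + n₀/N) = 670.1389/(1 + 670.1389/67759) = 663.5761.
Rounding up, n = 664.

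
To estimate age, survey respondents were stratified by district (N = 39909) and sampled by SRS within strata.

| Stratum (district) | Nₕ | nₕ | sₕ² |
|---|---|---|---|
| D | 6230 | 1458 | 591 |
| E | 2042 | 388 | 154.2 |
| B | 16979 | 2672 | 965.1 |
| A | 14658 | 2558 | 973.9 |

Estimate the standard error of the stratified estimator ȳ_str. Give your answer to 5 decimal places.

Var(ȳ_str) = Σₕ Wₕ²(1 − fₕ)sₕ²/nₕ with Wₕ = Nₕ/N, N = 39909.
D: Wₕ = 0.15610514; term = 0.15610514²·(1 − 0.23402889)·591/1458 = 0.0075661814.
E: Wₕ = 0.05116640; term = 0.05116640²·(1 − 0.19000979)·154.2/388 = 8.4275667 × 10^-4.
B: Wₕ = 0.42544288; term = 0.42544288²·(1 − 0.15737087)·965.1/2672 = 0.055087727.
A: Wₕ = 0.36728557; term = 0.36728557²·(1 − 0.17451221)·973.9/2558 = 0.042396716.
Sum = 0.10589338.
SE = √(0.10589338) = 0.32541.

0.32541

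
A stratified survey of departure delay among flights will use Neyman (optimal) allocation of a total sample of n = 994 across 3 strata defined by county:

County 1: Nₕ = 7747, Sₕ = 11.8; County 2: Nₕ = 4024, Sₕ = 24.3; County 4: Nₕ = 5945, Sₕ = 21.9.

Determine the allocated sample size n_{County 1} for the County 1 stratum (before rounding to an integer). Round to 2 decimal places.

284.50

Neyman allocation: nₕ = n·NₕSₕ / Σⱼ NⱼSⱼ.
Σ NⱼSⱼ = 7747·11.8 + 4024·24.3 + 5945·21.9 = 319393.3.
n_{County 1} = 994·7747·11.8 / 319393.3 = 284.50.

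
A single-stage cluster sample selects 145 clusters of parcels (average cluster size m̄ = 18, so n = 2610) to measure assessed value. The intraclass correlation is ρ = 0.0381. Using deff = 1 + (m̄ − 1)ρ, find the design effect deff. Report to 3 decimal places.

deff = 1 + (18 − 1)·0.0381 = 1 + 0.6477 = 1.6477.

1.648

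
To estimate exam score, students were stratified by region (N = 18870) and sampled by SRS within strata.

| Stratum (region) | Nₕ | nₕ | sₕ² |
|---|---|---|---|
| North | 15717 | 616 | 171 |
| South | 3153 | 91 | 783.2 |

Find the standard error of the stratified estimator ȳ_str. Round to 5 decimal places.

Var(ȳ_str) = Σₕ Wₕ²(1 − fₕ)sₕ²/nₕ with Wₕ = Nₕ/N, N = 18870.
North: Wₕ = 0.83290938; term = 0.83290938²·(1 − 0.03919323)·171/616 = 0.18503205.
South: Wₕ = 0.16709062; term = 0.16709062²·(1 − 0.02886140)·783.2/91 = 0.23335475.
Sum = 0.4183868.
SE = √(0.4183868) = 0.64683.

0.64683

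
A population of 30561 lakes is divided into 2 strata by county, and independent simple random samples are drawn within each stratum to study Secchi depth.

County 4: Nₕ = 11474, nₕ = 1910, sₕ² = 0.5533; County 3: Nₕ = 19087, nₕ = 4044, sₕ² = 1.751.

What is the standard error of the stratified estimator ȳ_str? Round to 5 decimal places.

Var(ȳ_str) = Σₕ Wₕ²(1 − fₕ)sₕ²/nₕ with Wₕ = Nₕ/N, N = 30561.
County 4: Wₕ = 0.37544583; term = 0.37544583²·(1 − 0.16646331)·0.5533/1910 = 3.4036633 × 10^-5.
County 3: Wₕ = 0.62455417; term = 0.62455417²·(1 − 0.21187195)·1.751/4044 = 1.3311041 × 10^-4.
Sum = 1.6714704 × 10^-4.
SE = √(1.6714704 × 10^-4) = 0.01293.

0.01293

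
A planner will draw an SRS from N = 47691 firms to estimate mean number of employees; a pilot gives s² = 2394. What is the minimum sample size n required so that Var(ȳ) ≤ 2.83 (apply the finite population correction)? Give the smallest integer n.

832

Without fpc, n₀ = s²/D = 2394/2.83 = 845.9364.
With fpc, (1 − n/N)·s²/n ≤ D requires n ≥ n₀/(1 + n₀/N) = 845.9364/(1 + 845.9364/47691) = 831.1928.
Rounding up, n = 832.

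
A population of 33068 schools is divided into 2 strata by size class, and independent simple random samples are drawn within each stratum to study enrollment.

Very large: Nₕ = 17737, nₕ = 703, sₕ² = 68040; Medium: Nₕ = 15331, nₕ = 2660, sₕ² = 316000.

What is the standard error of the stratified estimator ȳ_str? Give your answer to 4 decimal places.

6.9171

Var(ȳ_str) = Σₕ Wₕ²(1 − fₕ)sₕ²/nₕ with Wₕ = Nₕ/N, N = 33068.
Very large: Wₕ = 0.53637958; term = 0.53637958²·(1 − 0.03963466)·68040/703 = 26.741757.
Medium: Wₕ = 0.46362042; term = 0.46362042²·(1 − 0.17350466)·316000/2660 = 21.104301.
Sum = 47.846058.
SE = √(47.846058) = 6.9171.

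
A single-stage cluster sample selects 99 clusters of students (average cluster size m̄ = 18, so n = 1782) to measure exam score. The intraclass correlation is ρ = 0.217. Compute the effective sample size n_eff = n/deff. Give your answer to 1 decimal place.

deff = 1 + (18 − 1)·0.217 = 1 + 3.689 = 4.689.
n_eff = 1782 / 4.689 = 380.0.

380.0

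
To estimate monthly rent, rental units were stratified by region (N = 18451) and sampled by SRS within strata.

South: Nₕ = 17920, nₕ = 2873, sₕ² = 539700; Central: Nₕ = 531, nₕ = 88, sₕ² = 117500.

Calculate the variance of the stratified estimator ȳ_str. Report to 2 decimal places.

Var(ȳ_str) = Σₕ Wₕ²(1 − fₕ)sₕ²/nₕ with Wₕ = Nₕ/N, N = 18451.
South: Wₕ = 0.97122107; term = 0.97122107²·(1 − 0.16032366)·539700/2873 = 148.78697.
Central: Wₕ = 0.02877893; term = 0.02877893²·(1 − 0.16572505)·117500/88 = 0.92260037.
Sum = 149.70957.

149.71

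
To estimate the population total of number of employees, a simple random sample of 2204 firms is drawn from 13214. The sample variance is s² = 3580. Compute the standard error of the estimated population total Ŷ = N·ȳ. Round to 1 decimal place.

Var(Ŷ) = N²·Var(ȳ) = N²·(1 − n/N)·s²/n.
f = 2204/13214 = 0.16679280; Var(ȳ) = 0.83320720·3580/2204 = 1.3533946.
Var(Ŷ) = 13214² · 1.3533946 = 2.3631596 × 10^8.
SE(Ŷ) = √(2.3631596 × 10^8) = 15372.6.

15372.6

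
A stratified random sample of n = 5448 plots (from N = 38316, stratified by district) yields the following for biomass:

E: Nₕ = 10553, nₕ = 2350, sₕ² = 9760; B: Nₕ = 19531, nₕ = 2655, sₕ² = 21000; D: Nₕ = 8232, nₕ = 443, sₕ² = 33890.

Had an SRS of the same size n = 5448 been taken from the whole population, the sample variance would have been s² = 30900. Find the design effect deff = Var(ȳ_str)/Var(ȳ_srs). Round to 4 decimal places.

1.1020

Var(ȳ_str) = Σ Wₕ²(1−fₕ)sₕ²/nₕ with Wₕ = Nₕ/38316:
  E: (10553/38316)²·(1−2350/10553)·9760/2350 = 0.24488956
  B: (19531/38316)²·(1−2655/19531)·21000/2655 = 1.775777
  D: (8232/38316)²·(1−443/8232)·33890/443 = 3.3411393
  → Var(ȳ_str) = 5.3618059.
Var(ȳ_srs) = (1 − 5448/38316)·30900/5448 = 4.8653546.
deff = 5.3618059 / 4.8653546 = 1.1020.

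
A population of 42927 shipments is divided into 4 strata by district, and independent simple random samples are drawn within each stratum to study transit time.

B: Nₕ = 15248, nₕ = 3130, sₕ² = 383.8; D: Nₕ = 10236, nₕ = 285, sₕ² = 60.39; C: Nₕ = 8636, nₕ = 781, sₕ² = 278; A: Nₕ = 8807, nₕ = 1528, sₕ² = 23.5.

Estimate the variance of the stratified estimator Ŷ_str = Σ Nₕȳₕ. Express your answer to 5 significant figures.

6.9373 × 10^7

Var(Ŷ_str) = Σₕ Nₕ²(1 − fₕ)sₕ²/nₕ.
B: 15248²·(1 − 3130/15248)·383.8/3130 = 2.2657107 × 10^7.
D: 10236²·(1 − 285/10236)·60.39/285 = 2.1583266 × 10^7.
C: 8636²·(1 − 781/8636)·278/781 = 2.4146411 × 10^7.
A: 8807²·(1 − 1528/8807)·23.5/1528 = 985925.78.
Sum = 6.937271 × 10^7.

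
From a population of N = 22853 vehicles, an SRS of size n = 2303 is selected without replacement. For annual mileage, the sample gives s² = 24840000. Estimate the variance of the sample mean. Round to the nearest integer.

Under SRS without replacement, Var(ȳ) = (1 − f)·s²/n with f = n/N = 2303/22853 = 0.10077452.
Var(ȳ) = (1 − 0.10077452)·24840000/2303 = 0.89922548·10785.931 = 9698.9844.

9699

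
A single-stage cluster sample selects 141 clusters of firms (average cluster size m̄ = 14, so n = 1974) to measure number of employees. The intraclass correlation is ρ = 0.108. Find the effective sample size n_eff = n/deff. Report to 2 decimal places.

821.13

deff = 1 + (14 − 1)·0.108 = 1 + 1.404 = 2.404.
n_eff = 1974 / 2.404 = 821.13.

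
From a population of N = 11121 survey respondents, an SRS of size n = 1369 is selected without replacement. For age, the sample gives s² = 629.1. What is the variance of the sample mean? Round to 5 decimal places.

0.40296

Under SRS without replacement, Var(ȳ) = (1 − f)·s²/n with f = n/N = 1369/11121 = 0.12310044.
Var(ȳ) = (1 − 0.12310044)·629.1/1369 = 0.87689956·0.45953251 = 0.40296385.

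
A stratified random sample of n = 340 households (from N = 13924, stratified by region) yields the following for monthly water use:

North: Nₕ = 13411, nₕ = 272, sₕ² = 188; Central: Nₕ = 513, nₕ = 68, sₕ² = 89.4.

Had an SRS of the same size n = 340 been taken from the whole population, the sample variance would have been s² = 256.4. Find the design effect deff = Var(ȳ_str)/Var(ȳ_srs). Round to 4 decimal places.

0.8560

Var(ȳ_str) = Σ Wₕ²(1−fₕ)sₕ²/nₕ with Wₕ = Nₕ/13924:
  North: (13411/13924)²·(1−272/13411)·188/272 = 0.62818041
  Central: (513/13924)²·(1−68/513)·89.4/68 = 0.0015480249
  → Var(ȳ_str) = 0.62972843.
Var(ȳ_srs) = (1 − 340/13924)·256.4/340 = 0.7357034.
deff = 0.62972843 / 0.7357034 = 0.8560.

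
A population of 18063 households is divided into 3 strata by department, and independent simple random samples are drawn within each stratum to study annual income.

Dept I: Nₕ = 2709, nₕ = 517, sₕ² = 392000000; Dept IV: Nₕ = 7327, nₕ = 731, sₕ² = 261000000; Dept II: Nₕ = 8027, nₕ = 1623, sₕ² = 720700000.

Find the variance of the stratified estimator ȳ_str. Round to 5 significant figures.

Var(ȳ_str) = Σₕ Wₕ²(1 − fₕ)sₕ²/nₕ with Wₕ = Nₕ/N, N = 18063.
Dept I: Wₕ = 0.14997509; term = 0.14997509²·(1 − 0.19084533)·392000000/517 = 13799.562.
Dept IV: Wₕ = 0.40563583; term = 0.40563583²·(1 − 0.09976798)·261000000/731 = 52887.155.
Dept II: Wₕ = 0.44438908; term = 0.44438908²·(1 − 0.20219260)·720700000/1623 = 69961.776.
Sum = 136648.49.

136650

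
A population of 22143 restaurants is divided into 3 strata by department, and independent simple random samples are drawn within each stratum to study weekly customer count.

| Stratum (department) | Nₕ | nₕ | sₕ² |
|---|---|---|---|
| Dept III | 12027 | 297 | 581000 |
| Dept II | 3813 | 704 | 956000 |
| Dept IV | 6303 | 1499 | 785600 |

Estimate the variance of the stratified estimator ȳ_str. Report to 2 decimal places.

Var(ȳ_str) = Σₕ Wₕ²(1 − fₕ)sₕ²/nₕ with Wₕ = Nₕ/N, N = 22143.
Dept III: Wₕ = 0.54315133; term = 0.54315133²·(1 − 0.02469444)·581000/297 = 562.8622.
Dept II: Wₕ = 0.17219889; term = 0.17219889²·(1 − 0.18463152)·956000/704 = 32.832189.
Dept IV: Wₕ = 0.28464978; term = 0.28464978²·(1 − 0.23782326)·785600/1499 = 32.36512.
Sum = 628.05951.

628.06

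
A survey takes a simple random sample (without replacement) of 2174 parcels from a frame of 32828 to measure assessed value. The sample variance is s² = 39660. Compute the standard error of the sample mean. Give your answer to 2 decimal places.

Under SRS without replacement, Var(ȳ) = (1 − f)·s²/n with f = n/N = 2174/32828 = 0.06622396.
Var(ȳ) = (1 − 0.06622396)·39660/2174 = 0.93377604·18.24287 = 17.034755.
SE(ȳ) = √(17.034755) = 4.13.

4.13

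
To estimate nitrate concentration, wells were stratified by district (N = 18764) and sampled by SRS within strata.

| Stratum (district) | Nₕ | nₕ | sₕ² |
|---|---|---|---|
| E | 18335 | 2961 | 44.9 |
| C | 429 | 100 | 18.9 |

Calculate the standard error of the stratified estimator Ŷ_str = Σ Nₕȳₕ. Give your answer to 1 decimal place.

Var(Ŷ_str) = Σₕ Nₕ²(1 − fₕ)sₕ²/nₕ.
E: 18335²·(1 − 2961/18335)·44.9/2961 = 4.2744055 × 10^6.
C: 429²·(1 − 100/429)·18.9/100 = 26675.649.
Sum = 4.3010811 × 10^6.
SE = √(4.3010811 × 10^6) = 2073.9.

2073.9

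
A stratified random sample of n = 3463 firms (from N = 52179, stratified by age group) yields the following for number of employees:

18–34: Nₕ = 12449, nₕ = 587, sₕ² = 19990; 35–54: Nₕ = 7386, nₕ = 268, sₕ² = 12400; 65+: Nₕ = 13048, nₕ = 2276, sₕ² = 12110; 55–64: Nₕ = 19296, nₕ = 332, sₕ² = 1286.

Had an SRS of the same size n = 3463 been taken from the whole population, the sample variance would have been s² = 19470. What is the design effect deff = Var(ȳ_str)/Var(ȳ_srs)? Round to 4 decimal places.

0.6736

Var(ȳ_str) = Σ Wₕ²(1−fₕ)sₕ²/nₕ with Wₕ = Nₕ/52179:
  18–34: (12449/52179)²·(1−587/12449)·19990/587 = 1.8470369
  35–54: (7386/52179)²·(1−268/7386)·12400/268 = 0.89343441
  65+: (13048/52179)²·(1−2276/13048)·12110/2276 = 0.27467598
  55–64: (19296/52179)²·(1−332/19296)·1286/332 = 0.52060534
  → Var(ȳ_str) = 3.5357526.
Var(ȳ_srs) = (1 − 3463/52179)·19470/3463 = 5.2491542.
deff = 3.5357526 / 5.2491542 = 0.6736.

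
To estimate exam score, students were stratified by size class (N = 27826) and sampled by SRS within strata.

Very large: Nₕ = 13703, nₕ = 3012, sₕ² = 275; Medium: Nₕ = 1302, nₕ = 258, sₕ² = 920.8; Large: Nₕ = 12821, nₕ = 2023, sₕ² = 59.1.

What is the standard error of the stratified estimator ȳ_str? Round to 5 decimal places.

0.16960

Var(ȳ_str) = Σₕ Wₕ²(1 − fₕ)sₕ²/nₕ with Wₕ = Nₕ/N, N = 27826.
Very large: Wₕ = 0.49245310; term = 0.49245310²·(1 − 0.21980588)·275/3012 = 0.017274686.
Medium: Wₕ = 0.04679077; term = 0.04679077²·(1 − 0.19815668)·920.8/258 = 0.006265497.
Large: Wₕ = 0.46075613; term = 0.46075613²·(1 − 0.15778800)·59.1/2023 = 0.0052234238.
Sum = 0.028763607.
SE = √(0.028763607) = 0.16960.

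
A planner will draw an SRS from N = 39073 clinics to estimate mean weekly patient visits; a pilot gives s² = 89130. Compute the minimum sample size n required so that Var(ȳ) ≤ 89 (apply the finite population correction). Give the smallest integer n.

977

Without fpc, n₀ = s²/D = 89130/89 = 1001.4607.
With fpc, (1 − n/N)·s²/n ≤ D requires n ≥ n₀/(1 + n₀/N) = 1001.4607/(1 + 1001.4607/39073) = 976.4342.
Rounding up, n = 977.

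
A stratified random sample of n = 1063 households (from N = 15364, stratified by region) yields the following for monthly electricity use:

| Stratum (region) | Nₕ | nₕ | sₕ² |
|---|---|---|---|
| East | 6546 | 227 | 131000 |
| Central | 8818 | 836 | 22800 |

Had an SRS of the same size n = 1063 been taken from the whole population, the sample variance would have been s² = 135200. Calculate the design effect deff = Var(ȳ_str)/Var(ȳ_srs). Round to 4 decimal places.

0.9229

Var(ȳ_str) = Σ Wₕ²(1−fₕ)sₕ²/nₕ with Wₕ = Nₕ/15364:
  East: (6546/15364)²·(1−227/6546)·131000/227 = 101.12562
  Central: (8818/15364)²·(1−836/8818)·22800/836 = 8.1320828
  → Var(ȳ_str) = 109.2577.
Var(ȳ_srs) = (1 − 1063/15364)·135200/1063 = 118.38741.
deff = 109.2577 / 118.38741 = 0.9229.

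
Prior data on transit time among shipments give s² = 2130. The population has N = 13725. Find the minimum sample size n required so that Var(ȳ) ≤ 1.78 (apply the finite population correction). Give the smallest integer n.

Without fpc, n₀ = s²/D = 2130/1.78 = 1196.6292.
With fpc, (1 − n/N)·s²/n ≤ D requires n ≥ n₀/(1 + n₀/N) = 1196.6292/(1 + 1196.6292/13725) = 1100.6664.
Rounding up, n = 1101.

1101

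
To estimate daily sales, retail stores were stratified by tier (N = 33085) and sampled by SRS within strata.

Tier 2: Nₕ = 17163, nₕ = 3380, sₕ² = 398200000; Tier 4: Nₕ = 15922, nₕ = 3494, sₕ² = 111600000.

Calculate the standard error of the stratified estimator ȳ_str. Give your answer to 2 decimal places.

Var(ȳ_str) = Σₕ Wₕ²(1 − fₕ)sₕ²/nₕ with Wₕ = Nₕ/N, N = 33085.
Tier 2: Wₕ = 0.51875472; term = 0.51875472²·(1 − 0.19693527)·398200000/3380 = 25460.049.
Tier 4: Wₕ = 0.48124528; term = 0.48124528²·(1 − 0.21944479)·111600000/3494 = 5774.0146.
Sum = 31234.064.
SE = √(31234.064) = 176.73.

176.73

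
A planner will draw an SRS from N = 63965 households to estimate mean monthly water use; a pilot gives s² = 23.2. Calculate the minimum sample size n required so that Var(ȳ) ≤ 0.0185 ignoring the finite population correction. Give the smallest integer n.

Without fpc, n₀ = s²/D = 23.2/0.0185 = 1254.0541.
Rounding up, n = 1255.

1255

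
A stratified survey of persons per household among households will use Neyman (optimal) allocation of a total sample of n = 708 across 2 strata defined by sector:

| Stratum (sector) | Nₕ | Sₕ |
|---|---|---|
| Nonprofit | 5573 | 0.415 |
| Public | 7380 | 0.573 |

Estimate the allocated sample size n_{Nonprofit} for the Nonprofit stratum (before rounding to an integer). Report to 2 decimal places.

250.32

Neyman allocation: nₕ = n·NₕSₕ / Σⱼ NⱼSⱼ.
Σ NⱼSⱼ = 5573·0.415 + 7380·0.573 = 6541.535.
n_{Nonprofit} = 708·5573·0.415 / 6541.535 = 250.32.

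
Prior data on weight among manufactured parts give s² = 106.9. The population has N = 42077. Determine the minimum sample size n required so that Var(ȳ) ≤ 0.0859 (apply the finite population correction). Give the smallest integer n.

Without fpc, n₀ = s²/D = 106.9/0.0859 = 1244.4703.
With fpc, (1 − n/N)·s²/n ≤ D requires n ≥ n₀/(1 + n₀/N) = 1244.4703/(1 + 1244.4703/42077) = 1208.7211.
Rounding up, n = 1209.

1209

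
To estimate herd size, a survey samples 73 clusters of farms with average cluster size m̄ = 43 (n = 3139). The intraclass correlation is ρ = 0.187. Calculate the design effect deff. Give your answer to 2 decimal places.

8.85

deff = 1 + (43 − 1)·0.187 = 1 + 7.854 = 8.854.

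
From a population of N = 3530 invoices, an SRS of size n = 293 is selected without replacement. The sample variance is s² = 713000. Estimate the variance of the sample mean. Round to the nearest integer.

2231

Under SRS without replacement, Var(ȳ) = (1 − f)·s²/n with f = n/N = 293/3530 = 0.08300283.
Var(ȳ) = (1 − 0.08300283)·713000/293 = 0.91699717·2433.4471 = 2231.4641.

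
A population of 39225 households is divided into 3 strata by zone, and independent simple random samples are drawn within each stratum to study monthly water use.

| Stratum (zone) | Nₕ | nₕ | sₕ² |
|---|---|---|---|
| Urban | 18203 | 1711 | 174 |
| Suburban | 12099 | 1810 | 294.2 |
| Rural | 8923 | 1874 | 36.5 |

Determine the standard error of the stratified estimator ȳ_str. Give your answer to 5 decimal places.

Var(ȳ_str) = Σₕ Wₕ²(1 − fₕ)sₕ²/nₕ with Wₕ = Nₕ/N, N = 39225.
Urban: Wₕ = 0.46406628; term = 0.46406628²·(1 − 0.09399550)·174/1711 = 0.019842191.
Suburban: Wₕ = 0.30845124; term = 0.30845124²·(1 − 0.14959914)·294.2/1810 = 0.013151062.
Rural: Wₕ = 0.22748247; term = 0.22748247²·(1 − 0.21001905)·36.5/1874 = 7.9622494 × 10^-4.
Sum = 0.033789478.
SE = √(0.033789478) = 0.18382.

0.18382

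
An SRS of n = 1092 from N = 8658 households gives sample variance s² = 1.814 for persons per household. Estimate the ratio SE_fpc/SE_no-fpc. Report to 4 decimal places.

f = n/N = 1092/8658 = 0.12612613.
SE_no-fpc = √(s²/n) = 0.04075748; SE_fpc = √((1−f)s²/n) = 0.03810059.
Ratio = √(1−f) = 0.93481221.

0.9348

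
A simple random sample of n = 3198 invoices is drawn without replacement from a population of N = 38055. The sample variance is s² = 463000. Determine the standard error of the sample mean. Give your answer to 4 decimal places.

11.5157

Under SRS without replacement, Var(ȳ) = (1 − f)·s²/n with f = n/N = 3198/38055 = 0.08403626.
Var(ȳ) = (1 − 0.08403626)·463000/3198 = 0.91596374·144.77799 = 132.61139.
SE(ȳ) = √(132.61139) = 11.5157.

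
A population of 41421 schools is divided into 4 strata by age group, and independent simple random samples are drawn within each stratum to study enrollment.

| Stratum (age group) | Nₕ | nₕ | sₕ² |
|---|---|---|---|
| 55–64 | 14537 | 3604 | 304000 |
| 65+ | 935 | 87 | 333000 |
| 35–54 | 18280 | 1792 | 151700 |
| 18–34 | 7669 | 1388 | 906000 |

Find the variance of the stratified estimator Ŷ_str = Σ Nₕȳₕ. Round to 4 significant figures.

Var(Ŷ_str) = Σₕ Nₕ²(1 − fₕ)sₕ²/nₕ.
55–64: 14537²·(1 − 3604/14537)·304000/3604 = 1.3406115 × 10^10.
65+: 935²·(1 − 87/935)·333000/87 = 3.0348166 × 10^9.
35–54: 18280²·(1 − 1792/18280)·151700/1792 = 2.5514775 × 10^10.
18–34: 7669²·(1 − 1388/7669)·906000/1388 = 3.1441718 × 10^10.
Sum = 7.3397425 × 10^10.

7.340 × 10^10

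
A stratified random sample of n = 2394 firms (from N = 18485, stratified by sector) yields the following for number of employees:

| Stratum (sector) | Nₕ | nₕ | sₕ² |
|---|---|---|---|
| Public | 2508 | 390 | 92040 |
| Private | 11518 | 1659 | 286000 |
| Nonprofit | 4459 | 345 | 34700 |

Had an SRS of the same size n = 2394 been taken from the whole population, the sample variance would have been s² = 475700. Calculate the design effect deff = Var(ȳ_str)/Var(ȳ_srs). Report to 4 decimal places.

0.3836

Var(ȳ_str) = Σ Wₕ²(1−fₕ)sₕ²/nₕ with Wₕ = Nₕ/18485:
  Public: (2508/18485)²·(1−390/2508)·92040/390 = 3.6688215
  Private: (11518/18485)²·(1−1659/11518)·286000/1659 = 57.291564
  Nonprofit: (4459/18485)²·(1−345/4459)·34700/345 = 5.3997447
  → Var(ȳ_str) = 66.36013.
Var(ȳ_srs) = (1 − 2394/18485)·475700/2394 = 172.97072.
deff = 66.36013 / 172.97072 = 0.3836.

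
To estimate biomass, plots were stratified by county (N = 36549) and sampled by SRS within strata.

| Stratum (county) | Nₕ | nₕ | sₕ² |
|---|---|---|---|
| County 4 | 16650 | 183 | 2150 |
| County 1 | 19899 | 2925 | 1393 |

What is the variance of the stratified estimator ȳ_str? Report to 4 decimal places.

Var(ȳ_str) = Σₕ Wₕ²(1 − fₕ)sₕ²/nₕ with Wₕ = Nₕ/N, N = 36549.
County 4: Wₕ = 0.45555282; term = 0.45555282²·(1 − 0.01099099)·2150/183 = 2.4113769.
County 1: Wₕ = 0.54444718; term = 0.54444718²·(1 − 0.14699231)·1393/2925 = 0.12041753.
Sum = 2.5317944.

2.5318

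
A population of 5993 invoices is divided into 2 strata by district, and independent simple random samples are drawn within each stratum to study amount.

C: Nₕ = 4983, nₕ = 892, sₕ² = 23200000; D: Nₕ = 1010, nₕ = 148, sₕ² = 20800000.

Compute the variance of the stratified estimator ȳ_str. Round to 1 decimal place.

Var(ȳ_str) = Σₕ Wₕ²(1 − fₕ)sₕ²/nₕ with Wₕ = Nₕ/N, N = 5993.
C: Wₕ = 0.83147005; term = 0.83147005²·(1 − 0.17900863)·23200000/892 = 14762.331.
D: Wₕ = 0.16852995; term = 0.16852995²·(1 − 0.14653465)·20800000/148 = 3406.7613.
Sum = 18169.092.

18169.1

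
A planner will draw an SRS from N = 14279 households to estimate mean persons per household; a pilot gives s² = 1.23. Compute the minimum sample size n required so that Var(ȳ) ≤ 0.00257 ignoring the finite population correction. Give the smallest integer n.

479

Without fpc, n₀ = s²/D = 1.23/0.00257 = 478.5992.
Rounding up, n = 479.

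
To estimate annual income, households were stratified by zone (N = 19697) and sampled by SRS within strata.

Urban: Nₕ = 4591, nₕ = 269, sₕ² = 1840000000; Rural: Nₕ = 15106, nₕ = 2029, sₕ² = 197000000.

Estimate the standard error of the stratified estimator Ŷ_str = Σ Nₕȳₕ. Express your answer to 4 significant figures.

Var(Ŷ_str) = Σₕ Nₕ²(1 − fₕ)sₕ²/nₕ.
Urban: 4591²·(1 − 269/4591)·1840000000/269 = 1.357243 × 10^14.
Rural: 15106²·(1 − 2029/15106)·197000000/2029 = 1.9179699 × 10^13.
Sum = 1.54904 × 10^14.
SE = √(1.54904 × 10^14) = 1.245 × 10^7.

1.245 × 10^7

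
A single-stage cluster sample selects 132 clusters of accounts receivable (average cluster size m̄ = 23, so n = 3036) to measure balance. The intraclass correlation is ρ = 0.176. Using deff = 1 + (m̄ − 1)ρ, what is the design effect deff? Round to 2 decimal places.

deff = 1 + (23 − 1)·0.176 = 1 + 3.872 = 4.872.

4.87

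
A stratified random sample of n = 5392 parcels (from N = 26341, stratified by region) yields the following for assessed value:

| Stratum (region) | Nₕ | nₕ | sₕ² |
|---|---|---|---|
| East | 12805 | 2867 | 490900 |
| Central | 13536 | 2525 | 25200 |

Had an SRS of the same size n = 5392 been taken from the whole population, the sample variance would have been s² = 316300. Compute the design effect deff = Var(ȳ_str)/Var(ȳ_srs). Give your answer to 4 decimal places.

0.7191

Var(ȳ_str) = Σ Wₕ²(1−fₕ)sₕ²/nₕ with Wₕ = Nₕ/26341:
  East: (12805/26341)²·(1−2867/12805)·490900/2867 = 31.403597
  Central: (13536/26341)²·(1−2525/13536)·25200/2525 = 2.1438369
  → Var(ȳ_str) = 33.547434.
Var(ȳ_srs) = (1 − 5392/26341)·316300/5392 = 46.653083.
deff = 33.547434 / 46.653083 = 0.7191.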